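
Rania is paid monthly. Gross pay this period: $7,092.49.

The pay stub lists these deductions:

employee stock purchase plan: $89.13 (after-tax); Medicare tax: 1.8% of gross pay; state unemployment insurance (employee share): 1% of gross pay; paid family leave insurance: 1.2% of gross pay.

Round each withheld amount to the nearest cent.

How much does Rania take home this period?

$6,719.67

State unemployment insurance (employee share): $7,092.49 × 0.01 = $70.92
Medicare tax: $7,092.49 × 0.018 = $127.66
Paid family leave insurance: $7,092.49 × 0.012 = $85.11
Employee stock purchase plan: $89.13
Total deductions = $70.92 + $127.66 + $85.11 + $89.13 = $372.82
Net pay = $7,092.49 − $372.82 = $6,719.67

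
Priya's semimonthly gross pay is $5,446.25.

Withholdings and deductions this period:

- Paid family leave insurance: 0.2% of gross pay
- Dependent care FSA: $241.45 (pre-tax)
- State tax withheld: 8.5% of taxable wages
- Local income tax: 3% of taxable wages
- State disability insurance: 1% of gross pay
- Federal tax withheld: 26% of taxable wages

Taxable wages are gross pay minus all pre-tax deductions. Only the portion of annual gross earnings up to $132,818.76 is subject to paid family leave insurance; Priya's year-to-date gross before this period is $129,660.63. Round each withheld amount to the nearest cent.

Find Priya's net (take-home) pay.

Dependent care FSA: $241.45
Taxable wages = $5,446.25 − $241.45 = $5,204.80
Federal tax withheld: $5,204.80 × 0.26 = $1,353.25
State tax withheld: $5,204.80 × 0.085 = $442.41
Local income tax: $5,204.80 × 0.03 = $156.14
Paid family leave insurance: only $132,818.76 − $129,660.63 = $3,158.13 of this check is subject → $3,158.13 × 0.002 = $6.32
State disability insurance: $5,446.25 × 0.01 = $54.46
Total deductions = $241.45 + $1,353.25 + $442.41 + $156.14 + $6.32 + $54.46 = $2,254.03
Net pay = $5,446.25 − $2,254.03 = $3,192.22

$3,192.22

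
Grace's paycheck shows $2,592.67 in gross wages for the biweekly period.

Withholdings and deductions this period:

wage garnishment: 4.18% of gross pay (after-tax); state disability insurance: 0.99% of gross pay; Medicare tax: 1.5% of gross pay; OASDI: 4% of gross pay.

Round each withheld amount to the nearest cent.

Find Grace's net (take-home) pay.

$2,316.03

Medicare tax: $2,592.67 × 0.015 = $38.89
State disability insurance: $2,592.67 × 0.0099 = $25.67
OASDI: $2,592.67 × 0.04 = $103.71
Wage garnishment: $2,592.67 × 0.0418 = $108.37
Total deductions = $38.89 + $25.67 + $103.71 + $108.37 = $276.64
Net pay = $2,592.67 − $276.64 = $2,316.03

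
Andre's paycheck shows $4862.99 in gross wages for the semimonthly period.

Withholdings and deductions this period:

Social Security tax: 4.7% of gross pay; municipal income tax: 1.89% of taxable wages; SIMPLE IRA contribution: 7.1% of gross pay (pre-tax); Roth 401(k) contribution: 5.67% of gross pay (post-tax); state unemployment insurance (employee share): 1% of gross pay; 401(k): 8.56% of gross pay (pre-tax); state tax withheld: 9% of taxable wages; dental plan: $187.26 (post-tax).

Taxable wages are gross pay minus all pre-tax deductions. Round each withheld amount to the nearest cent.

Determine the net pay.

$2914.62

SIMPLE IRA contribution: $4862.99 × 0.071 = $345.27
401(k): $4862.99 × 0.0856 = $416.27
Pre-tax total = $345.27 + $416.27 = $761.54
Taxable wages = $4862.99 − $761.54 = $4101.45
Municipal income tax: $4101.45 × 0.0189 = $77.52
State tax withheld: $4101.45 × 0.09 = $369.13
Social Security tax: $4862.99 × 0.047 = $228.56
State unemployment insurance (employee share): $4862.99 × 0.01 = $48.63
Roth 401(k) contribution: $4862.99 × 0.0567 = $275.73
Dental plan: $187.26
Total deductions = $345.27 + $416.27 + $77.52 + $369.13 + $228.56 + $48.63 + $275.73 + $187.26 = $1948.37
Net pay = $4862.99 − $1948.37 = $2914.62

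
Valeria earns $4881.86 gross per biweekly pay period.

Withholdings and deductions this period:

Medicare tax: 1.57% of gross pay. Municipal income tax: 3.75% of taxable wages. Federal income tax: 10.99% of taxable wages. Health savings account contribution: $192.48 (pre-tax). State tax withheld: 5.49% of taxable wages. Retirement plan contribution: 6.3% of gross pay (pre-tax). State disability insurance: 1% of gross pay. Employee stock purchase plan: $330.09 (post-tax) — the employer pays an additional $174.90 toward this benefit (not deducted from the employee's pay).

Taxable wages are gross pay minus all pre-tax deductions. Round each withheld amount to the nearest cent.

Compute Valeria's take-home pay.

$3039.82

Health savings account contribution: $192.48
Retirement plan contribution: $4881.86 × 0.063 = $307.56
Pre-tax total = $192.48 + $307.56 = $500.04
Taxable wages = $4881.86 − $500.04 = $4381.82
Federal income tax: $4381.82 × 0.1099 = $481.56
Municipal income tax: $4381.82 × 0.0375 = $164.32
State tax withheld: $4381.82 × 0.0549 = $240.56
Medicare tax: $4881.86 × 0.0157 = $76.65
State disability insurance: $4881.86 × 0.01 = $48.82
Employee stock purchase plan: $330.09
(Employer's $174.90 toward employee stock purchase plan is not withheld from the employee.)
Total deductions = $192.48 + $307.56 + $481.56 + $164.32 + $240.56 + $76.65 + $48.82 + $330.09 = $1842.04
Net pay = $4881.86 − $1842.04 = $3039.82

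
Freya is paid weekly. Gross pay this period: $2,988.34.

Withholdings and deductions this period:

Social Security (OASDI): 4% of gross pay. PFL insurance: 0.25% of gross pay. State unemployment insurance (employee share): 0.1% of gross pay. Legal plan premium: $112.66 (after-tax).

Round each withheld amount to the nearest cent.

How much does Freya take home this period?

$2,745.69

Social Security (OASDI): $2,988.34 × 0.04 = $119.53
State unemployment insurance (employee share): $2,988.34 × 0.001 = $2.99
PFL insurance: $2,988.34 × 0.0025 = $7.47
Legal plan premium: $112.66
Total deductions = $119.53 + $2.99 + $7.47 + $112.66 = $242.65
Net pay = $2,988.34 − $242.65 = $2,745.69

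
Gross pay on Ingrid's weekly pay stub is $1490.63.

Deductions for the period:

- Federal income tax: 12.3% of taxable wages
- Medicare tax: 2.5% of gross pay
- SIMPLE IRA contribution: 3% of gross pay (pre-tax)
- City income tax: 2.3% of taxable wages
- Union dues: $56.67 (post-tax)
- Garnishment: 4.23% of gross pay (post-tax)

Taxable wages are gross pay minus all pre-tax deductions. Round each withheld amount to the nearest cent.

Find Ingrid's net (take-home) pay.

$1077.81

SIMPLE IRA contribution: $1490.63 × 0.03 = $44.72
Taxable wages = $1490.63 − $44.72 = $1445.91
City income tax: $1445.91 × 0.023 = $33.26
Federal income tax: $1445.91 × 0.123 = $177.85
Medicare tax: $1490.63 × 0.025 = $37.27
Garnishment: $1490.63 × 0.0423 = $63.05
Union dues: $56.67
Total deductions = $44.72 + $33.26 + $177.85 + $37.27 + $63.05 + $56.67 = $412.82
Net pay = $1490.63 − $412.82 = $1077.81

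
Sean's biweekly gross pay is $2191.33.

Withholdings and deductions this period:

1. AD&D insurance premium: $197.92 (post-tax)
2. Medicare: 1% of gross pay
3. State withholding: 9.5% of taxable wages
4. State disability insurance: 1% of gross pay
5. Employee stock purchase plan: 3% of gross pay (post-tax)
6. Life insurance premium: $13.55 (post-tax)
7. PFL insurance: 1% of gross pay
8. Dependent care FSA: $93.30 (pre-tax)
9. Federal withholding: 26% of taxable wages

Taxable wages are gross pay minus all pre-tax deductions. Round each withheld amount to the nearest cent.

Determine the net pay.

Dependent care FSA: $93.30
Taxable wages = $2191.33 − $93.30 = $2098.03
Federal withholding: $2098.03 × 0.26 = $545.49
State withholding: $2098.03 × 0.095 = $199.31
State disability insurance: $2191.33 × 0.01 = $21.91
PFL insurance: $2191.33 × 0.01 = $21.91
Medicare: $2191.33 × 0.01 = $21.91
Employee stock purchase plan: $2191.33 × 0.03 = $65.74
AD&D insurance premium: $197.92
Life insurance premium: $13.55
Total deductions = $93.30 + $545.49 + $199.31 + $21.91 + $21.91 + $21.91 + $65.74 + $197.92 + $13.55 = $1181.04
Net pay = $2191.33 − $1181.04 = $1010.29

$1010.29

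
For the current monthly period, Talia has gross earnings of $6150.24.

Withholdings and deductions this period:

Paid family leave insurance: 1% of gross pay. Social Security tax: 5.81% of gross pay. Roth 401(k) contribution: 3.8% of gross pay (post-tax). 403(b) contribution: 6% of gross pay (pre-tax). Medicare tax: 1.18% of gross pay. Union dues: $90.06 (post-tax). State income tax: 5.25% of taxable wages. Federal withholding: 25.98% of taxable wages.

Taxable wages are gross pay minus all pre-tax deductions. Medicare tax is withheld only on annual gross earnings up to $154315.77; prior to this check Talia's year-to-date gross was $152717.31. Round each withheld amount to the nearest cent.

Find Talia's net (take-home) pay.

403(b) contribution: $6150.24 × 0.06 = $369.01
Taxable wages = $6150.24 − $369.01 = $5781.23
Federal withholding: $5781.23 × 0.2598 = $1501.96
State income tax: $5781.23 × 0.0525 = $303.51
Paid family leave insurance: $6150.24 × 0.01 = $61.50
Social Security tax: $6150.24 × 0.0581 = $357.33
Medicare tax: only $154315.77 − $152717.31 = $1598.46 of this check is subject → $1598.46 × 0.0118 = $18.86
Union dues: $90.06
Roth 401(k) contribution: $6150.24 × 0.038 = $233.71
Total deductions = $369.01 + $1501.96 + $303.51 + $61.50 + $357.33 + $18.86 + $90.06 + $233.71 = $2935.94
Net pay = $6150.24 − $2935.94 = $3214.30

$3214.30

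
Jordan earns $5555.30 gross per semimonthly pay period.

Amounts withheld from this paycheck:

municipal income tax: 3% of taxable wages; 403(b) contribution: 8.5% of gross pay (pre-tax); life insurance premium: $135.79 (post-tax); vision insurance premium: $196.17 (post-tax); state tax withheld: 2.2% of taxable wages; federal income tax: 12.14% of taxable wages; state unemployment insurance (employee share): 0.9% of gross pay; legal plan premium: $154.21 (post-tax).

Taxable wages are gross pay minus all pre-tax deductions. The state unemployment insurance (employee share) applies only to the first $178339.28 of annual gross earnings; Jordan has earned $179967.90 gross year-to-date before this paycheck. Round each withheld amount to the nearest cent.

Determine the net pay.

$3715.52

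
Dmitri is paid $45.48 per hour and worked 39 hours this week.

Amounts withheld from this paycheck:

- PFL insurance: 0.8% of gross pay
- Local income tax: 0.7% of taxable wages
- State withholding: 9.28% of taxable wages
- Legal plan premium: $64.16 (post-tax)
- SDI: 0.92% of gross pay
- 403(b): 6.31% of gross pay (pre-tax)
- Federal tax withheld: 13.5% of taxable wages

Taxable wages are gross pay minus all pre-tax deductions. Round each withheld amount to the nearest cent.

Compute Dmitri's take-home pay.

$1,176.94

Gross pay: 39 × $45.48 = $1,773.72
403(b): $1,773.72 × 0.0631 = $111.92
Taxable wages = $1,773.72 − $111.92 = $1,661.80
Federal tax withheld: $1,661.80 × 0.135 = $224.34
Local income tax: $1,661.80 × 0.007 = $11.63
State withholding: $1,661.80 × 0.0928 = $154.22
PFL insurance: $1,773.72 × 0.008 = $14.19
SDI: $1,773.72 × 0.0092 = $16.32
Legal plan premium: $64.16
Total deductions = $111.92 + $224.34 + $11.63 + $154.22 + $14.19 + $16.32 + $64.16 = $596.78
Net pay = $1,773.72 − $596.78 = $1,176.94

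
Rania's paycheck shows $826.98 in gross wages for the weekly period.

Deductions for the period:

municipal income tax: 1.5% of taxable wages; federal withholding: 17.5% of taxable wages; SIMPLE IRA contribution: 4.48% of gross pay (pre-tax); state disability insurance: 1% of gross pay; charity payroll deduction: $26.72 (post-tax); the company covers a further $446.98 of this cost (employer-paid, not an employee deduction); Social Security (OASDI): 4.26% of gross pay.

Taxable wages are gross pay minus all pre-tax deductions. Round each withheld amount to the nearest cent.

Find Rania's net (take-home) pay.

SIMPLE IRA contribution: $826.98 × 0.0448 = $37.05
Taxable wages = $826.98 − $37.05 = $789.93
Federal withholding: $789.93 × 0.175 = $138.24
Municipal income tax: $789.93 × 0.015 = $11.85
Social Security (OASDI): $826.98 × 0.0426 = $35.23
State disability insurance: $826.98 × 0.01 = $8.27
Charity payroll deduction: $26.72
(Employer's $446.98 toward charity payroll deduction is not withheld from the employee.)
Total deductions = $37.05 + $138.24 + $11.85 + $35.23 + $8.27 + $26.72 = $257.36
Net pay = $826.98 − $257.36 = $569.62

$569.62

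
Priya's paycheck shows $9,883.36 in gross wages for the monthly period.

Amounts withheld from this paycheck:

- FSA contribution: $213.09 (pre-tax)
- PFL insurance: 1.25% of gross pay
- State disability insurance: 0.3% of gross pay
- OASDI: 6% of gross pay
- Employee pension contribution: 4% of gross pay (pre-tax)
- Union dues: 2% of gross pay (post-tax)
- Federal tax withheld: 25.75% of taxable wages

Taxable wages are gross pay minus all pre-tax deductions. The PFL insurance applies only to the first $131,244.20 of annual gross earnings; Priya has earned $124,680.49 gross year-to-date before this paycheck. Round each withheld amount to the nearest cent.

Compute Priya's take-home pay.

FSA contribution: $213.09
Employee pension contribution: $9,883.36 × 0.04 = $395.33
Pre-tax total = $213.09 + $395.33 = $608.42
Taxable wages = $9,883.36 − $608.42 = $9,274.94
Federal tax withheld: $9,274.94 × 0.2575 = $2,388.30
State disability insurance: $9,883.36 × 0.003 = $29.65
OASDI: $9,883.36 × 0.06 = $593.00
PFL insurance: only $131,244.20 − $124,680.49 = $6,563.71 of this check is subject → $6,563.71 × 0.0125 = $82.05
Union dues: $9,883.36 × 0.02 = $197.67
Total deductions = $213.09 + $395.33 + $2,388.30 + $29.65 + $593.00 + $82.05 + $197.67 = $3,899.09
Net pay = $9,883.36 − $3,899.09 = $5,984.27

$5,984.27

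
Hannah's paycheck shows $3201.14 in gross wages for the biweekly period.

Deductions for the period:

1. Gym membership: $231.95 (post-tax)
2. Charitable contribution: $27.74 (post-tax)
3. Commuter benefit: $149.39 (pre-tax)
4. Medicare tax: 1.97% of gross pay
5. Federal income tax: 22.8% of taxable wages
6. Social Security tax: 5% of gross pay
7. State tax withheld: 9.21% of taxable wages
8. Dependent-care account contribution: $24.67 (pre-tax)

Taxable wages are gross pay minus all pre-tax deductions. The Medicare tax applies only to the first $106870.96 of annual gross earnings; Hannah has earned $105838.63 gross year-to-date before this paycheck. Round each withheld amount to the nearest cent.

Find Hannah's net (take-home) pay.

Dependent-care account contribution: $24.67
Commuter benefit: $149.39
Pre-tax total = $24.67 + $149.39 = $174.06
Taxable wages = $3201.14 − $174.06 = $3027.08
Federal income tax: $3027.08 × 0.228 = $690.17
State tax withheld: $3027.08 × 0.0921 = $278.79
Social Security tax: $3201.14 × 0.05 = $160.06
Medicare tax: only $106870.96 − $105838.63 = $1032.33 of this check is subject → $1032.33 × 0.0197 = $20.34
Gym membership: $231.95
Charitable contribution: $27.74
Total deductions = $24.67 + $149.39 + $690.17 + $278.79 + $160.06 + $20.34 + $231.95 + $27.74 = $1583.11
Net pay = $3201.14 − $1583.11 = $1618.03

$1618.03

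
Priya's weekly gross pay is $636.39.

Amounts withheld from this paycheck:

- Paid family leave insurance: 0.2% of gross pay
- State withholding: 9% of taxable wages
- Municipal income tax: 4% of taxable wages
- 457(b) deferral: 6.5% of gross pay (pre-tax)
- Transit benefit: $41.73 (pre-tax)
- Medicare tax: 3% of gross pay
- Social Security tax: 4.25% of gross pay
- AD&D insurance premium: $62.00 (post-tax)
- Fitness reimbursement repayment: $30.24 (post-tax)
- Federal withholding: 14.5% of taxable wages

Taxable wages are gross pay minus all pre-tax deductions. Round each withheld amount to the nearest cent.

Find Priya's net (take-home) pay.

$261.48

457(b) deferral: $636.39 × 0.065 = $41.37
Transit benefit: $41.73
Pre-tax total = $41.37 + $41.73 = $83.10
Taxable wages = $636.39 − $83.10 = $553.29
State withholding: $553.29 × 0.09 = $49.80
Federal withholding: $553.29 × 0.145 = $80.23
Municipal income tax: $553.29 × 0.04 = $22.13
Paid family leave insurance: $636.39 × 0.002 = $1.27
Medicare tax: $636.39 × 0.03 = $19.09
Social Security tax: $636.39 × 0.0425 = $27.05
Fitness reimbursement repayment: $30.24
AD&D insurance premium: $62.00
Total deductions = $41.37 + $41.73 + $49.80 + $80.23 + $22.13 + $1.27 + $19.09 + $27.05 + $30.24 + $62.00 = $374.91
Net pay = $636.39 − $374.91 = $261.48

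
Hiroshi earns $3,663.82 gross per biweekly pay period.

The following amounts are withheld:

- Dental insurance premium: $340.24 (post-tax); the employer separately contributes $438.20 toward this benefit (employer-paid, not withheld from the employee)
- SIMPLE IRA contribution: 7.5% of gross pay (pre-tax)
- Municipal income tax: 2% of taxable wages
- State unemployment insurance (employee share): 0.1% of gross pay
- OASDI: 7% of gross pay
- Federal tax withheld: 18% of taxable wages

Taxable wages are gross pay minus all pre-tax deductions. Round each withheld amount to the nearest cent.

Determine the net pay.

$2,110.85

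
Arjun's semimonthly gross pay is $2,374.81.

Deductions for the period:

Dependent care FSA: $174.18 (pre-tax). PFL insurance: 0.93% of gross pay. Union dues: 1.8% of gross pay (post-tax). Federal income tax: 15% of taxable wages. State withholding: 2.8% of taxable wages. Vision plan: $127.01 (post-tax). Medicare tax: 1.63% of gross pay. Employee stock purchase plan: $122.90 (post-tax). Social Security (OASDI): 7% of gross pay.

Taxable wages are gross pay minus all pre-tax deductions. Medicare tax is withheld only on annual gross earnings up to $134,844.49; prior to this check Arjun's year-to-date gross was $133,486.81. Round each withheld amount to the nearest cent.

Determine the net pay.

$1,305.80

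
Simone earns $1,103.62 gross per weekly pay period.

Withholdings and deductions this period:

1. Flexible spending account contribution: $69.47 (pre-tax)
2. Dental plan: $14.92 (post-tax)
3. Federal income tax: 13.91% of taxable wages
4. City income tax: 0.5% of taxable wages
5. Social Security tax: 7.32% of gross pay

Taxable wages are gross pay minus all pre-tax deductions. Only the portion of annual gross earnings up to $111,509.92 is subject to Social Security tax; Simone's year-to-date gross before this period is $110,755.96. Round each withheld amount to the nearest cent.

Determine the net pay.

$815.02

Flexible spending account contribution: $69.47
Taxable wages = $1,103.62 − $69.47 = $1,034.15
Federal income tax: $1,034.15 × 0.1391 = $143.85
City income tax: $1,034.15 × 0.005 = $5.17
Social Security tax: only $111,509.92 − $110,755.96 = $753.96 of this check is subject → $753.96 × 0.0732 = $55.19
Dental plan: $14.92
Total deductions = $69.47 + $143.85 + $5.17 + $55.19 + $14.92 = $288.60
Net pay = $1,103.62 − $288.60 = $815.02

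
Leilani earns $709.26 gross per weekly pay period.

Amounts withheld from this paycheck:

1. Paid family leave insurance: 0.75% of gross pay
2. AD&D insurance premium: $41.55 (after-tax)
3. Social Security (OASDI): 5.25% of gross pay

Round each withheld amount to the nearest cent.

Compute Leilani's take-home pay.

$625.15

Paid family leave insurance: $709.26 × 0.0075 = $5.32
Social Security (OASDI): $709.26 × 0.0525 = $37.24
AD&D insurance premium: $41.55
Total deductions = $5.32 + $37.24 + $41.55 = $84.11
Net pay = $709.26 − $84.11 = $625.15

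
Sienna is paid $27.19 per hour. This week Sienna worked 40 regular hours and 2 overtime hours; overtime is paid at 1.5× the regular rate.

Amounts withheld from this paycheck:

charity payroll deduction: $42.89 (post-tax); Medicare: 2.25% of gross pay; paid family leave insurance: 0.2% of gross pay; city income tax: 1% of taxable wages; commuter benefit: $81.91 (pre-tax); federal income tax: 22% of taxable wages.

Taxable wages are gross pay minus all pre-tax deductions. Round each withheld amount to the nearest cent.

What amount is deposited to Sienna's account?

Regular pay: 40 × $27.19 = $1,087.60
Overtime pay: 2 × $27.19 × 1.5 = $81.57
Gross pay = $1,087.60 + $81.57 = $1,169.17
Commuter benefit: $81.91
Taxable wages = $1,169.17 − $81.91 = $1,087.26
Federal income tax: $1,087.26 × 0.22 = $239.20
City income tax: $1,087.26 × 0.01 = $10.87
Medicare: $1,169.17 × 0.0225 = $26.31
Paid family leave insurance: $1,169.17 × 0.002 = $2.34
Charity payroll deduction: $42.89
Total deductions = $81.91 + $239.20 + $10.87 + $26.31 + $2.34 + $42.89 = $403.52
Net pay = $1,169.17 − $403.52 = $765.65

$765.65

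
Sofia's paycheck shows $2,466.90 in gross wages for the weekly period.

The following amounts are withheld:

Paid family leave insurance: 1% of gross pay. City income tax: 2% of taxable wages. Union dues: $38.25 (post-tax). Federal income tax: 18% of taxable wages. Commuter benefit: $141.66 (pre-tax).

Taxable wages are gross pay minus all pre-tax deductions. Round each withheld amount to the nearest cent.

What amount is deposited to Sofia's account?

Commuter benefit: $141.66
Taxable wages = $2,466.90 − $141.66 = $2,325.24
City income tax: $2,325.24 × 0.02 = $46.50
Federal income tax: $2,325.24 × 0.18 = $418.54
Paid family leave insurance: $2,466.90 × 0.01 = $24.67
Union dues: $38.25
Total deductions = $141.66 + $46.50 + $418.54 + $24.67 + $38.25 = $669.62
Net pay = $2,466.90 − $669.62 = $1,797.28

$1,797.28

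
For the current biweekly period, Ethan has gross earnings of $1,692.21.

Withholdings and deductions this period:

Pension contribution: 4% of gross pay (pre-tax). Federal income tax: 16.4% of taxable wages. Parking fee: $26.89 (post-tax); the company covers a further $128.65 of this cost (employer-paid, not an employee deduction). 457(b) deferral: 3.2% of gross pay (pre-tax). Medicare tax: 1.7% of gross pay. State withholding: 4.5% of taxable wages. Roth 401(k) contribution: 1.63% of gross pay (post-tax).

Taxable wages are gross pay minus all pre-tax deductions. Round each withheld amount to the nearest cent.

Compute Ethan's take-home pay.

457(b) deferral: $1,692.21 × 0.032 = $54.15
Pension contribution: $1,692.21 × 0.04 = $67.69
Pre-tax total = $54.15 + $67.69 = $121.84
Taxable wages = $1,692.21 − $121.84 = $1,570.37
Federal income tax: $1,570.37 × 0.164 = $257.54
State withholding: $1,570.37 × 0.045 = $70.67
Medicare tax: $1,692.21 × 0.017 = $28.77
Roth 401(k) contribution: $1,692.21 × 0.0163 = $27.58
Parking fee: $26.89
(Employer's $128.65 toward parking fee is not withheld from the employee.)
Total deductions = $54.15 + $67.69 + $257.54 + $70.67 + $28.77 + $27.58 + $26.89 = $533.29
Net pay = $1,692.21 − $533.29 = $1,158.92

$1,158.92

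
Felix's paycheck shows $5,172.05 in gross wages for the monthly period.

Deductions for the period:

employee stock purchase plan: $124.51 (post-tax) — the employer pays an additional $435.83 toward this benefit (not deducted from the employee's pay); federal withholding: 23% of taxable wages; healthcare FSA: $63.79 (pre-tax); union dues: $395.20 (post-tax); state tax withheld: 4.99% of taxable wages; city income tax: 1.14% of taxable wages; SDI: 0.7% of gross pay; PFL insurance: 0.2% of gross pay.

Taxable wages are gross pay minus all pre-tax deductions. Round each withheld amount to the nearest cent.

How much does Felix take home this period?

$3,053.98

Healthcare FSA: $63.79
Taxable wages = $5,172.05 − $63.79 = $5,108.26
State tax withheld: $5,108.26 × 0.0499 = $254.90
City income tax: $5,108.26 × 0.0114 = $58.23
Federal withholding: $5,108.26 × 0.23 = $1,174.90
SDI: $5,172.05 × 0.007 = $36.20
PFL insurance: $5,172.05 × 0.002 = $10.34
Employee stock purchase plan: $124.51
Union dues: $395.20
(Employer's $435.83 toward employee stock purchase plan is not withheld from the employee.)
Total deductions = $63.79 + $254.90 + $58.23 + $1,174.90 + $36.20 + $10.34 + $124.51 + $395.20 = $2,118.07
Net pay = $5,172.05 − $2,118.07 = $3,053.98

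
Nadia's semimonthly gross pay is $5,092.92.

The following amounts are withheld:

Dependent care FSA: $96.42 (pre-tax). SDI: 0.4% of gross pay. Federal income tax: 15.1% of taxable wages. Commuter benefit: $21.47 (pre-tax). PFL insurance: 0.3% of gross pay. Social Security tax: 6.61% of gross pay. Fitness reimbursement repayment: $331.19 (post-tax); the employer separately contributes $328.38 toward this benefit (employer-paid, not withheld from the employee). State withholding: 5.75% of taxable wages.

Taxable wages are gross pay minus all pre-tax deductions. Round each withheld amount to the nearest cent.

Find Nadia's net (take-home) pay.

$3,234.26

Commuter benefit: $21.47
Dependent care FSA: $96.42
Pre-tax total = $21.47 + $96.42 = $117.89
Taxable wages = $5,092.92 − $117.89 = $4,975.03
Federal income tax: $4,975.03 × 0.151 = $751.23
State withholding: $4,975.03 × 0.0575 = $286.06
PFL insurance: $5,092.92 × 0.003 = $15.28
Social Security tax: $5,092.92 × 0.0661 = $336.64
SDI: $5,092.92 × 0.004 = $20.37
Fitness reimbursement repayment: $331.19
(Employer's $328.38 toward fitness reimbursement repayment is not withheld from the employee.)
Total deductions = $21.47 + $96.42 + $751.23 + $286.06 + $15.28 + $336.64 + $20.37 + $331.19 = $1,858.66
Net pay = $5,092.92 − $1,858.66 = $3,234.26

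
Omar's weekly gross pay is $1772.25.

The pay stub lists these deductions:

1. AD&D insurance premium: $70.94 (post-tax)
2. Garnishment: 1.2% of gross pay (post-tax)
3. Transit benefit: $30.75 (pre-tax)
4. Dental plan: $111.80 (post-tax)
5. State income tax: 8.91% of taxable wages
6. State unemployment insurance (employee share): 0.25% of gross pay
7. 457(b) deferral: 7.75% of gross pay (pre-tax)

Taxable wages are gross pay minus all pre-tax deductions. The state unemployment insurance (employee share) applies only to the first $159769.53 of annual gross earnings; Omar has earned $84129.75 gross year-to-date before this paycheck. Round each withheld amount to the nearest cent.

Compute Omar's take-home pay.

$1252.78

Transit benefit: $30.75
457(b) deferral: $1772.25 × 0.0775 = $137.35
Pre-tax total = $30.75 + $137.35 = $168.10
Taxable wages = $1772.25 − $168.10 = $1604.15
State income tax: $1604.15 × 0.0891 = $142.93
State unemployment insurance (employee share): cap not yet reached, full $1772.25 is subject → $1772.25 × 0.0025 = $4.43
AD&D insurance premium: $70.94
Dental plan: $111.80
Garnishment: $1772.25 × 0.012 = $21.27
Total deductions = $30.75 + $137.35 + $142.93 + $4.43 + $70.94 + $111.80 + $21.27 = $519.47
Net pay = $1772.25 − $519.47 = $1252.78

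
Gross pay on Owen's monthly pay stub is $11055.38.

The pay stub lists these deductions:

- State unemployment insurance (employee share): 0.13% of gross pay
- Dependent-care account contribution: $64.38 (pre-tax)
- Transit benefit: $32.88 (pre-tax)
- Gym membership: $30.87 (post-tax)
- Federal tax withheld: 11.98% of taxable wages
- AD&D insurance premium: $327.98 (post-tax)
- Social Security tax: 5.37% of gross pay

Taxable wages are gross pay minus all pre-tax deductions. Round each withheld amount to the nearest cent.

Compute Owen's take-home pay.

$8678.45

Transit benefit: $32.88
Dependent-care account contribution: $64.38
Pre-tax total = $32.88 + $64.38 = $97.26
Taxable wages = $11055.38 − $97.26 = $10958.12
Federal tax withheld: $10958.12 × 0.1198 = $1312.78
Social Security tax: $11055.38 × 0.0537 = $593.67
State unemployment insurance (employee share): $11055.38 × 0.0013 = $14.37
AD&D insurance premium: $327.98
Gym membership: $30.87
Total deductions = $32.88 + $64.38 + $1312.78 + $593.67 + $14.37 + $327.98 + $30.87 = $2376.93
Net pay = $11055.38 − $2376.93 = $8678.45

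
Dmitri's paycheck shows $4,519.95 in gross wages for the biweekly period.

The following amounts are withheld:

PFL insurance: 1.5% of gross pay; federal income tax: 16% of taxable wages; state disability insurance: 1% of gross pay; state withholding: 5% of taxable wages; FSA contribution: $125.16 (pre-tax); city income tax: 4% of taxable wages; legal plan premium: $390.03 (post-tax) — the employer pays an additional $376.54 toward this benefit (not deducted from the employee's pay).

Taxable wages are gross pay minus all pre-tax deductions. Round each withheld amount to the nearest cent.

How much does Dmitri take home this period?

FSA contribution: $125.16
Taxable wages = $4,519.95 − $125.16 = $4,394.79
State withholding: $4,394.79 × 0.05 = $219.74
Federal income tax: $4,394.79 × 0.16 = $703.17
City income tax: $4,394.79 × 0.04 = $175.79
State disability insurance: $4,519.95 × 0.01 = $45.20
PFL insurance: $4,519.95 × 0.015 = $67.80
Legal plan premium: $390.03
(Employer's $376.54 toward legal plan premium is not withheld from the employee.)
Total deductions = $125.16 + $219.74 + $703.17 + $175.79 + $45.20 + $67.80 + $390.03 = $1,726.89
Net pay = $4,519.95 − $1,726.89 = $2,793.06

$2,793.06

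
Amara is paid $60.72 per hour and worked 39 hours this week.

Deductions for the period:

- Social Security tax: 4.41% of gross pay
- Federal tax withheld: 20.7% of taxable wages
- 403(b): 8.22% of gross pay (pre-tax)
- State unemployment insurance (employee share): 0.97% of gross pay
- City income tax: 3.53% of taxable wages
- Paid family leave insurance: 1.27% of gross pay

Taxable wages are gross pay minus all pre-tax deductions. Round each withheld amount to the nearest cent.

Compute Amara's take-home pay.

$1,489.33

Gross pay: 39 × $60.72 = $2,368.08
403(b): $2,368.08 × 0.0822 = $194.66
Taxable wages = $2,368.08 − $194.66 = $2,173.42
Federal tax withheld: $2,173.42 × 0.207 = $449.90
City income tax: $2,173.42 × 0.0353 = $76.72
Paid family leave insurance: $2,368.08 × 0.0127 = $30.07
Social Security tax: $2,368.08 × 0.0441 = $104.43
State unemployment insurance (employee share): $2,368.08 × 0.0097 = $22.97
Total deductions = $194.66 + $449.90 + $76.72 + $30.07 + $104.43 + $22.97 = $878.75
Net pay = $2,368.08 − $878.75 = $1,489.33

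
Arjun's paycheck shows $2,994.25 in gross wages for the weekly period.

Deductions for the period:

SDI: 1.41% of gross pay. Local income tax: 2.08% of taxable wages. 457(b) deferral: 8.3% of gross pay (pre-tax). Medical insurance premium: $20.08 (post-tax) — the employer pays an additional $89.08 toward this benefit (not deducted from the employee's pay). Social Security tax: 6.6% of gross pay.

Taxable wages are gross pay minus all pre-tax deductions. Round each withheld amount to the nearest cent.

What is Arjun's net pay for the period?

457(b) deferral: $2,994.25 × 0.083 = $248.52
Taxable wages = $2,994.25 − $248.52 = $2,745.73
Local income tax: $2,745.73 × 0.0208 = $57.11
Social Security tax: $2,994.25 × 0.066 = $197.62
SDI: $2,994.25 × 0.0141 = $42.22
Medical insurance premium: $20.08
(Employer's $89.08 toward medical insurance premium is not withheld from the employee.)
Total deductions = $248.52 + $57.11 + $197.62 + $42.22 + $20.08 = $565.55
Net pay = $2,994.25 − $565.55 = $2,428.70

$2,428.70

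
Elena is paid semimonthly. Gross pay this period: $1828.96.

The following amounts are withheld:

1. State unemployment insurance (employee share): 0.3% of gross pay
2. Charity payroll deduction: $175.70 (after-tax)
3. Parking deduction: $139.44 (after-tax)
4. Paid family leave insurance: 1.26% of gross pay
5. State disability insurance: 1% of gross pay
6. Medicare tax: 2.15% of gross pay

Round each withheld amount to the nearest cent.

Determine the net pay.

$1427.68

State disability insurance: $1828.96 × 0.01 = $18.29
Medicare tax: $1828.96 × 0.0215 = $39.32
State unemployment insurance (employee share): $1828.96 × 0.003 = $5.49
Paid family leave insurance: $1828.96 × 0.0126 = $23.04
Charity payroll deduction: $175.70
Parking deduction: $139.44
Total deductions = $18.29 + $39.32 + $5.49 + $23.04 + $175.70 + $139.44 = $401.28
Net pay = $1828.96 − $401.28 = $1427.68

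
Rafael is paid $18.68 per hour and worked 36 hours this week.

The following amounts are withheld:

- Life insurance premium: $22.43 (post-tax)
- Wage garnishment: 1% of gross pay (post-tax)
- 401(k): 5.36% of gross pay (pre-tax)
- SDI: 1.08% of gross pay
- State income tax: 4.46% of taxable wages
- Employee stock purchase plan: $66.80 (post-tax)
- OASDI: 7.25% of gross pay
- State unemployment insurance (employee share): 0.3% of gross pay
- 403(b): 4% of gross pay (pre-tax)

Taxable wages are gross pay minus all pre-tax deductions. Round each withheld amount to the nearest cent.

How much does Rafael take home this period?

Gross pay: 36 × $18.68 = $672.48
401(k): $672.48 × 0.0536 = $36.04
403(b): $672.48 × 0.04 = $26.90
Pre-tax total = $36.04 + $26.90 = $62.94
Taxable wages = $672.48 − $62.94 = $609.54
State income tax: $609.54 × 0.0446 = $27.19
OASDI: $672.48 × 0.0725 = $48.75
SDI: $672.48 × 0.0108 = $7.26
State unemployment insurance (employee share): $672.48 × 0.003 = $2.02
Employee stock purchase plan: $66.80
Wage garnishment: $672.48 × 0.01 = $6.72
Life insurance premium: $22.43
Total deductions = $36.04 + $26.90 + $27.19 + $48.75 + $7.26 + $2.02 + $66.80 + $6.72 + $22.43 = $244.11
Net pay = $672.48 − $244.11 = $428.37

$428.37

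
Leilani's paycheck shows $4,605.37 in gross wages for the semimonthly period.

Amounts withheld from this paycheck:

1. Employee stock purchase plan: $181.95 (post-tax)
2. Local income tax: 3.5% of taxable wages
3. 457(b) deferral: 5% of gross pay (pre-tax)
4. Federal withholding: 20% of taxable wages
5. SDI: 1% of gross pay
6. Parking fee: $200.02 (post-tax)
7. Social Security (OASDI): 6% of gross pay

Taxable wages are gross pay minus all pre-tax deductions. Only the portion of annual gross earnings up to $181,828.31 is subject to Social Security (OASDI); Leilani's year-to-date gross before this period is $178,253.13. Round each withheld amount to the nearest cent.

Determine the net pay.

$2,704.42

457(b) deferral: $4,605.37 × 0.05 = $230.27
Taxable wages = $4,605.37 − $230.27 = $4,375.10
Federal withholding: $4,375.10 × 0.2 = $875.02
Local income tax: $4,375.10 × 0.035 = $153.13
Social Security (OASDI): only $181,828.31 − $178,253.13 = $3,575.18 of this check is subject → $3,575.18 × 0.06 = $214.51
SDI: $4,605.37 × 0.01 = $46.05
Employee stock purchase plan: $181.95
Parking fee: $200.02
Total deductions = $230.27 + $875.02 + $153.13 + $214.51 + $46.05 + $181.95 + $200.02 = $1,900.95
Net pay = $4,605.37 − $1,900.95 = $2,704.42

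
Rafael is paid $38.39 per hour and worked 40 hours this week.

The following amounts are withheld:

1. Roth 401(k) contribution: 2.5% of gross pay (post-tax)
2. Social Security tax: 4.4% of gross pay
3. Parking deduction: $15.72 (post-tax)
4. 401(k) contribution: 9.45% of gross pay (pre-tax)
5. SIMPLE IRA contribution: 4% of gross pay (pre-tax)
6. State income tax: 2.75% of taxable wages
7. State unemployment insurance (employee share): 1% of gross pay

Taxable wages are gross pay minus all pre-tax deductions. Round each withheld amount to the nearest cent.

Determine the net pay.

Gross pay: 40 × $38.39 = $1535.60
SIMPLE IRA contribution: $1535.60 × 0.04 = $61.42
401(k) contribution: $1535.60 × 0.0945 = $145.11
Pre-tax total = $61.42 + $145.11 = $206.53
Taxable wages = $1535.60 − $206.53 = $1329.07
State income tax: $1329.07 × 0.0275 = $36.55
Social Security tax: $1535.60 × 0.044 = $67.57
State unemployment insurance (employee share): $1535.60 × 0.01 = $15.36
Roth 401(k) contribution: $1535.60 × 0.025 = $38.39
Parking deduction: $15.72
Total deductions = $61.42 + $145.11 + $36.55 + $67.57 + $15.36 + $38.39 + $15.72 = $380.12
Net pay = $1535.60 − $380.12 = $1155.48

$1155.48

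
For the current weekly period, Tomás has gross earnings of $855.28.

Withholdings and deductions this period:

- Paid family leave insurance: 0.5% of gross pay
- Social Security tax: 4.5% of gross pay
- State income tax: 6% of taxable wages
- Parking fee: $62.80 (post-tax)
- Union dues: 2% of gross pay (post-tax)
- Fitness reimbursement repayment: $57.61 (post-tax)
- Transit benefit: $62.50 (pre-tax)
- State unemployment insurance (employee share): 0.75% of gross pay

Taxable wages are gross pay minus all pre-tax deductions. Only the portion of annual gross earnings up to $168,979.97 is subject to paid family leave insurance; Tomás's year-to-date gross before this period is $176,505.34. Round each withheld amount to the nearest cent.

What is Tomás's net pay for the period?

$562.79

Transit benefit: $62.50
Taxable wages = $855.28 − $62.50 = $792.78
State income tax: $792.78 × 0.06 = $47.57
Social Security tax: $855.28 × 0.045 = $38.49
Paid family leave insurance: annual cap $168,979.97 already reached (YTD $176,505.34), so $0.00
State unemployment insurance (employee share): $855.28 × 0.0075 = $6.41
Union dues: $855.28 × 0.02 = $17.11
Parking fee: $62.80
Fitness reimbursement repayment: $57.61
Total deductions = $62.50 + $47.57 + $38.49 + $0.00 + $6.41 + $17.11 + $62.80 + $57.61 = $292.49
Net pay = $855.28 − $292.49 = $562.79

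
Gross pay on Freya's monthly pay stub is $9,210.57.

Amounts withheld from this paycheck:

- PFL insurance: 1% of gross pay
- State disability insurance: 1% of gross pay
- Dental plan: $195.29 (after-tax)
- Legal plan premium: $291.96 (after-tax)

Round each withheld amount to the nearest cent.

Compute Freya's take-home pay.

PFL insurance: $9,210.57 × 0.01 = $92.11
State disability insurance: $9,210.57 × 0.01 = $92.11
Legal plan premium: $291.96
Dental plan: $195.29
Total deductions = $92.11 + $92.11 + $291.96 + $195.29 = $671.47
Net pay = $9,210.57 − $671.47 = $8,539.10

$8,539.10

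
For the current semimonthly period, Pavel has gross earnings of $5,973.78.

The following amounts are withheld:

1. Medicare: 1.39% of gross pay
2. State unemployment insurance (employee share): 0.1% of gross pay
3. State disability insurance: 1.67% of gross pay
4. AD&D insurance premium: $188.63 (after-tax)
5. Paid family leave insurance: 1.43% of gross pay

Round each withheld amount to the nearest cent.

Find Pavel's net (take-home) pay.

$5,510.95

State unemployment insurance (employee share): $5,973.78 × 0.001 = $5.97
Paid family leave insurance: $5,973.78 × 0.0143 = $85.43
State disability insurance: $5,973.78 × 0.0167 = $99.76
Medicare: $5,973.78 × 0.0139 = $83.04
AD&D insurance premium: $188.63
Total deductions = $5.97 + $85.43 + $99.76 + $83.04 + $188.63 = $462.83
Net pay = $5,973.78 − $462.83 = $5,510.95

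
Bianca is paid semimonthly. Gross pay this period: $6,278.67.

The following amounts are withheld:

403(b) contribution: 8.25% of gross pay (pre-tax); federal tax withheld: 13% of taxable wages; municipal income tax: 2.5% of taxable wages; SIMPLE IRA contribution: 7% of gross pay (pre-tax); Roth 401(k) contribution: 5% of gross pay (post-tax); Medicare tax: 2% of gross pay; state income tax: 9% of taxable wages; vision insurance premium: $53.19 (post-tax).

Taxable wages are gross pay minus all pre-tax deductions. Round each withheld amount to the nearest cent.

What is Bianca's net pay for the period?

SIMPLE IRA contribution: $6,278.67 × 0.07 = $439.51
403(b) contribution: $6,278.67 × 0.0825 = $517.99
Pre-tax total = $439.51 + $517.99 = $957.50
Taxable wages = $6,278.67 − $957.50 = $5,321.17
Federal tax withheld: $5,321.17 × 0.13 = $691.75
State income tax: $5,321.17 × 0.09 = $478.91
Municipal income tax: $5,321.17 × 0.025 = $133.03
Medicare tax: $6,278.67 × 0.02 = $125.57
Roth 401(k) contribution: $6,278.67 × 0.05 = $313.93
Vision insurance premium: $53.19
Total deductions = $439.51 + $517.99 + $691.75 + $478.91 + $133.03 + $125.57 + $313.93 + $53.19 = $2,753.88
Net pay = $6,278.67 − $2,753.88 = $3,524.79

$3,524.79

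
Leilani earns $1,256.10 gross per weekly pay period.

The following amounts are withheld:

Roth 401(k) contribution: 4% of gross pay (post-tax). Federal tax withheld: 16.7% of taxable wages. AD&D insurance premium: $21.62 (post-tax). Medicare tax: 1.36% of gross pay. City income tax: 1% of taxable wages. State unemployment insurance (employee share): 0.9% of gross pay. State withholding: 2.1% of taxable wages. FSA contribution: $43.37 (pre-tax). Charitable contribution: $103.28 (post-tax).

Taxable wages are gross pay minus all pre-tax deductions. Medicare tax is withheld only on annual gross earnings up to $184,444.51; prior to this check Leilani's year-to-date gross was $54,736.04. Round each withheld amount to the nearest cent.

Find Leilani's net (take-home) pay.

$769.08

FSA contribution: $43.37
Taxable wages = $1,256.10 − $43.37 = $1,212.73
State withholding: $1,212.73 × 0.021 = $25.47
Federal tax withheld: $1,212.73 × 0.167 = $202.53
City income tax: $1,212.73 × 0.01 = $12.13
Medicare tax: cap not yet reached, full $1,256.10 is subject → $1,256.10 × 0.0136 = $17.08
State unemployment insurance (employee share): $1,256.10 × 0.009 = $11.30
Roth 401(k) contribution: $1,256.10 × 0.04 = $50.24
AD&D insurance premium: $21.62
Charitable contribution: $103.28
Total deductions = $43.37 + $25.47 + $202.53 + $12.13 + $17.08 + $11.30 + $50.24 + $21.62 + $103.28 = $487.02
Net pay = $1,256.10 − $487.02 = $769.08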